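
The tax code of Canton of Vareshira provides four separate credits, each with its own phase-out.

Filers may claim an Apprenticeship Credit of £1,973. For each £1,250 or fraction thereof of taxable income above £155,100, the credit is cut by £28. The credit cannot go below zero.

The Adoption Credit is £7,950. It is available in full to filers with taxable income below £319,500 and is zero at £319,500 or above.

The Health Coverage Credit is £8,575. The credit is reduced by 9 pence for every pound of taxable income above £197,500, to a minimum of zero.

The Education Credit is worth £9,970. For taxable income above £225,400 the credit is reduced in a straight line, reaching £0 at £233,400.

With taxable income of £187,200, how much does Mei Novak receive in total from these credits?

£27,740

Apprenticeship Credit: income exceeds £155,100 by £32,100, which is 26 full-or-partial £1,250 increments; reduction = 26 × £28 = £728, leaving £1,245.
Adoption Credit: £187,200 is below the £319,500 cutoff, so the full £7,950 applies.
Health Coverage Credit: £187,200 is at or below the £197,500 threshold, so the full £8,575 applies.
Education Credit: £187,200 is at or below the £225,400 threshold, so the full £9,970 applies.
Total: £1,245 + £7,950 + £8,575 + £9,970 = £27,740.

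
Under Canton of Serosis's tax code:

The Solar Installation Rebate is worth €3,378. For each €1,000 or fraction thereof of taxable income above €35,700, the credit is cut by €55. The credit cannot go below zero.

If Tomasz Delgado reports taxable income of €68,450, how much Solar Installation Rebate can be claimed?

€1,563

Solar Installation Rebate: income exceeds €35,700 by €32,750, which is 33 full-or-partial €1,000 increments; reduction = 33 × €55 = €1,815, leaving €1,563.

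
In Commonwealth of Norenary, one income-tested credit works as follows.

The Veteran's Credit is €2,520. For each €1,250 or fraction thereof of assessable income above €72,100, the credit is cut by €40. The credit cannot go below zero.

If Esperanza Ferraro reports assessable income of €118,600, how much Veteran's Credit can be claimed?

Veteran's Credit: income exceeds €72,100 by €46,500, which is 38 full-or-partial €1,250 increments; reduction = 38 × €40 = €1,520, leaving €1,000.

€1,000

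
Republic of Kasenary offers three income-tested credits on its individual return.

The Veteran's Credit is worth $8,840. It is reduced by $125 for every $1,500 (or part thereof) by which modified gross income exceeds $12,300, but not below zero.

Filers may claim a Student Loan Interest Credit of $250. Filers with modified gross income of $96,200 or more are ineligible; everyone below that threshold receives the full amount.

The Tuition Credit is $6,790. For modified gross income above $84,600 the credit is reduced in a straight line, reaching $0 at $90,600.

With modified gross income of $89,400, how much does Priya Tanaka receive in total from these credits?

$3,948

Veteran's Credit: income exceeds $12,300 by $77,100, which is 52 full-or-partial $1,500 increments; reduction = 52 × $125 = $6,500, leaving $2,340.
Student Loan Interest Credit: $89,400 is below the $96,200 cutoff, so the full $250 applies.
Tuition Credit: $89,400 is $4,800 into a $6,000 phase-out range, leaving 1,200/6,000 of the credit: $6,790 × 1,200/6,000 = $1,358.
Total: $2,340 + $250 + $1,358 = $3,948.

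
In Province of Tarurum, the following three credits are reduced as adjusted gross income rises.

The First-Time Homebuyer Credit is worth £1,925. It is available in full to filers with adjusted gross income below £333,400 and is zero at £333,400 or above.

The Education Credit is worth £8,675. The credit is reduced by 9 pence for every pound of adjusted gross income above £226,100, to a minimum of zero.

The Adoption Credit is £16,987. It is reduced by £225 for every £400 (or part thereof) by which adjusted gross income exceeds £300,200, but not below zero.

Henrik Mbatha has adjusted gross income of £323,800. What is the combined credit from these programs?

£5,637

First-Time Homebuyer Credit: £323,800 is below the £333,400 cutoff, so the full £1,925 applies.
Education Credit: 9% of the £97,700 excess over £226,100 is £8,793 ≥ base, so the credit is £0.
Adoption Credit: income exceeds £300,200 by £23,600, which is 59 full-or-partial £400 increments; reduction = 59 × £225 = £13,275, leaving £3,712.
Total: £1,925 + £0 + £3,712 = £5,637.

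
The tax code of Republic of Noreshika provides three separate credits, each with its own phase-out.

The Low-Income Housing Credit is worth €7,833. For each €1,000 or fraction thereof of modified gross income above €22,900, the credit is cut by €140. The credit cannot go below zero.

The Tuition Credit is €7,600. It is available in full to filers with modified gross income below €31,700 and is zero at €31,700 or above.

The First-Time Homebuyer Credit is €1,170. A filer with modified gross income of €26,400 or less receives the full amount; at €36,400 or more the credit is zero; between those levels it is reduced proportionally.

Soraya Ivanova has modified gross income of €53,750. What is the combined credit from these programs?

Low-Income Housing Credit: income exceeds €22,900 by €30,850, which is 31 full-or-partial €1,000 increments; reduction = 31 × €140 = €4,340, leaving €3,493.
Tuition Credit: €53,750 meets or exceeds the €31,700 cutoff, so the credit is €0.
First-Time Homebuyer Credit: €53,750 is at or above €36,400, so the credit is €0.
Total: €3,493 + €0 + €0 = €3,493.

€3,493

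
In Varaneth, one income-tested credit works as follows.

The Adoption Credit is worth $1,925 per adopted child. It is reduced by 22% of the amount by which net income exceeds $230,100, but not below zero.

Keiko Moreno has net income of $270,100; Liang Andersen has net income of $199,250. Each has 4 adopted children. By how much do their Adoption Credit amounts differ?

Keiko ($270,100): Adoption Credit: base = 4 × $1,925 = $7,700. 22% of the $40,000 excess over $230,100 is $8,800 ≥ base, so the credit is $0.
Liang ($199,250): Adoption Credit: base = 4 × $1,925 = $7,700. $199,250 is at or below the $230,100 threshold, so the full $7,700 applies.
Difference: |$0 − $7,700| = $7,700.

$7,700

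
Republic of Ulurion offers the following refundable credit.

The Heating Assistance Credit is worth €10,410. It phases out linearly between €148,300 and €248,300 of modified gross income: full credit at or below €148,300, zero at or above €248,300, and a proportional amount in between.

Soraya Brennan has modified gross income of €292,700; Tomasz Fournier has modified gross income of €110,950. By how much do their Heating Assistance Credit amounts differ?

Soraya (€292,700): Heating Assistance Credit: €292,700 is at or above €248,300, so the credit is €0.
Tomasz (€110,950): Heating Assistance Credit: €110,950 is at or below the €148,300 threshold, so the full €10,410 applies.
Difference: |€0 − €10,410| = €10,410.

€10,410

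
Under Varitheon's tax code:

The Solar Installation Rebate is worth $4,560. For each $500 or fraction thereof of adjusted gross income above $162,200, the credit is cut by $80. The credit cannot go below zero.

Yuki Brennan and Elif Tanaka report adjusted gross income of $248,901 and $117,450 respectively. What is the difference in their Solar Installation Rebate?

Yuki ($248,901): Solar Installation Rebate: income exceeds $162,200 by $86,701 → 174 increments × $80 = $13,920 ≥ base, so the credit is $0.
Elif ($117,450): Solar Installation Rebate: $117,450 is at or below the $162,200 threshold, so the full $4,560 applies.
Difference: |$0 − $4,560| = $4,560.

$4,560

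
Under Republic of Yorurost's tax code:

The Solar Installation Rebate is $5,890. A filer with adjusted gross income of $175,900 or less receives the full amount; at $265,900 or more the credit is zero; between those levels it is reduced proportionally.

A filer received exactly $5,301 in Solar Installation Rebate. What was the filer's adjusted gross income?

$5,301 is 5,301/5,890 of the full $5,890, so 589/5,890 of the $90,000 range has been used: income = $175,900 + $90,000 × 589/5,890 = $184,900.

$184,900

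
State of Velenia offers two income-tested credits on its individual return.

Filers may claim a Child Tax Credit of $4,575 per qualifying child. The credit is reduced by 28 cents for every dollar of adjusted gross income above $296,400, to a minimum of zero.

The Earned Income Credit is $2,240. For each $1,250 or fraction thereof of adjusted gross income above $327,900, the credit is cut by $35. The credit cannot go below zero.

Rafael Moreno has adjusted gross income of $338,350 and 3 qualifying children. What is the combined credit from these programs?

$3,904

Child Tax Credit: base = 3 × $4,575 = $13,725. 28% of the $41,950 excess over $296,400 is $11,746; credit = $13,725 − $11,746 = $1,979.
Earned Income Credit: income exceeds $327,900 by $10,450, which is 9 full-or-partial $1,250 increments; reduction = 9 × $35 = $315, leaving $1,925.
Total: $1,979 + $1,925 = $3,904.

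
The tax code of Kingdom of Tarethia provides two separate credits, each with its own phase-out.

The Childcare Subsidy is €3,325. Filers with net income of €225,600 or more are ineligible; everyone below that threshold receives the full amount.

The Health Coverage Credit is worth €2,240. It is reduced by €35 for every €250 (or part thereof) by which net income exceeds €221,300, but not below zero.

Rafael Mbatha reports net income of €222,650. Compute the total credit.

Childcare Subsidy: €222,650 is below the €225,600 cutoff, so the full €3,325 applies.
Health Coverage Credit: income exceeds €221,300 by €1,350, which is 6 full-or-partial €250 increments; reduction = 6 × €35 = €210, leaving €2,030.
Total: €3,325 + €2,030 = €5,355.

€5,355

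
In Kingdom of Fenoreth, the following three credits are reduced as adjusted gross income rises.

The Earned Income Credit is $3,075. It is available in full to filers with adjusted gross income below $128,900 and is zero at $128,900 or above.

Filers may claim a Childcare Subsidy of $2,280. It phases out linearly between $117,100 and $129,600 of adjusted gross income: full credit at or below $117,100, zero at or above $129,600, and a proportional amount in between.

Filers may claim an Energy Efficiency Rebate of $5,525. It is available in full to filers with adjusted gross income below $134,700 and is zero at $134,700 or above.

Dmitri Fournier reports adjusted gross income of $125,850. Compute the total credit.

Earned Income Credit: $125,850 is below the $128,900 cutoff, so the full $3,075 applies.
Childcare Subsidy: $125,850 is $8,750 into a $12,500 phase-out range, leaving 3,750/12,500 of the credit: $2,280 × 3,750/12,500 = $684.
Energy Efficiency Rebate: $125,850 is below the $134,700 cutoff, so the full $5,525 applies.
Total: $3,075 + $684 + $5,525 = $9,284.

$9,284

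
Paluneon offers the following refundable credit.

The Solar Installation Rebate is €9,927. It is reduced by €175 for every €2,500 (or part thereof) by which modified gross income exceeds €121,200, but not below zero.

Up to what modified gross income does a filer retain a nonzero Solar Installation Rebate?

After 56 increments the reduction is 56 × €175 = €9,800, leaving €127; one more increment wipes it out. Increment 56 ends at excess 56 × €2,500 = €140,000, so the highest qualifying income is €121,200 + €140,000 = €261,200.

€261,200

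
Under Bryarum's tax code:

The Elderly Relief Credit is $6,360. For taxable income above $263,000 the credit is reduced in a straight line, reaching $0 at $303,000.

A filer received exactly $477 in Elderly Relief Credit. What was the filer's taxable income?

$477 is 477/6,360 of the full $6,360, so 5,883/6,360 of the $40,000 range has been used: income = $263,000 + $40,000 × 5,883/6,360 = $300,000.

$300,000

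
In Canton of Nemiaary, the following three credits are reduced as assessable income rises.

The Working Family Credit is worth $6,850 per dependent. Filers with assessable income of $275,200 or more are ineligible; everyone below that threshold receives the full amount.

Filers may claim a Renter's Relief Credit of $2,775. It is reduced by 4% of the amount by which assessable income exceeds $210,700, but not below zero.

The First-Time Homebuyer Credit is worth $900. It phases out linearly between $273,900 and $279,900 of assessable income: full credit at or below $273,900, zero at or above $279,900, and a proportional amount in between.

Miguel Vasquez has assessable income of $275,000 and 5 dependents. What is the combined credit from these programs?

$35,188

Working Family Credit: base = 5 × $6,850 = $34,250. $275,000 is below the $275,200 cutoff, so the full $34,250 applies.
Renter's Relief Credit: 4% of the $64,300 excess over $210,700 is $2,572; credit = $2,775 − $2,572 = $203.
First-Time Homebuyer Credit: $275,000 is $1,100 into a $6,000 phase-out range, leaving 4,900/6,000 of the credit: $900 × 4,900/6,000 = $735.
Total: $34,250 + $203 + $735 = $35,188.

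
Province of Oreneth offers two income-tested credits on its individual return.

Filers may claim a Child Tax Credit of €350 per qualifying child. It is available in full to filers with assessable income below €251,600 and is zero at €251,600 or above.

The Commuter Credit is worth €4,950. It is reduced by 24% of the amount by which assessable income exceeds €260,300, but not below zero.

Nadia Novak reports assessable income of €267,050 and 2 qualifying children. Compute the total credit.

Child Tax Credit: base = 2 × €350 = €700. €267,050 meets or exceeds the €251,600 cutoff, so the credit is €0.
Commuter Credit: 24% of the €6,750 excess over €260,300 is €1,620; credit = €4,950 − €1,620 = €3,330.
Total: €0 + €3,330 = €3,330.

€3,330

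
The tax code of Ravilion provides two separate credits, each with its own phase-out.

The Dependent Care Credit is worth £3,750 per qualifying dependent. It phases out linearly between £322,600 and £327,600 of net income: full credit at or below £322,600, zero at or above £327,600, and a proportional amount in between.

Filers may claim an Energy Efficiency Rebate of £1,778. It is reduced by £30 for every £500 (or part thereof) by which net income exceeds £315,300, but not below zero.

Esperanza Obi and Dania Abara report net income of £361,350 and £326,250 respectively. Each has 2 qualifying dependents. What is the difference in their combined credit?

Esperanza (£361,350): Dependent Care Credit: base = 2 × £3,750 = £7,500. £361,350 is at or above £327,600, so the credit is £0. Energy Efficiency Rebate: income exceeds £315,300 by £46,050 → 93 increments × £30 = £2,790 ≥ base, so the credit is £0. total £0 + £0 = £0
Dania (£326,250): Dependent Care Credit: base = 2 × £3,750 = £7,500. £326,250 is £3,650 into a £5,000 phase-out range, leaving 1,350/5,000 of the credit: £7,500 × 1,350/5,000 = £2,025. Energy Efficiency Rebate: income exceeds £315,300 by £10,950, which is 22 full-or-partial £500 increments; reduction = 22 × £30 = £660, leaving £1,118. total £2,025 + £1,118 = £3,143
Difference: |£0 − £3,143| = £3,143.

£3,143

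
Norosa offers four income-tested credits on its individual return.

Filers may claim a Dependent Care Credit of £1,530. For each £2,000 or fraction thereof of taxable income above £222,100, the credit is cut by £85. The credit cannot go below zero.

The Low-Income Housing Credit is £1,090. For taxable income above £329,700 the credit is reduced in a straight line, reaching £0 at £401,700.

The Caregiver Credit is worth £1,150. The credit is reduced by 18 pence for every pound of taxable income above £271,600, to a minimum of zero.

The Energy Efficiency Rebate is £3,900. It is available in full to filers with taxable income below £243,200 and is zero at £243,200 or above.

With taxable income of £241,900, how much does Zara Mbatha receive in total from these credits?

Dependent Care Credit: income exceeds £222,100 by £19,800, which is 10 full-or-partial £2,000 increments; reduction = 10 × £85 = £850, leaving £680.
Low-Income Housing Credit: £241,900 is at or below the £329,700 threshold, so the full £1,090 applies.
Caregiver Credit: £241,900 is at or below the £271,600 threshold, so the full £1,150 applies.
Energy Efficiency Rebate: £241,900 is below the £243,200 cutoff, so the full £3,900 applies.
Total: £680 + £1,090 + £1,150 + £3,900 = £6,820.

£6,820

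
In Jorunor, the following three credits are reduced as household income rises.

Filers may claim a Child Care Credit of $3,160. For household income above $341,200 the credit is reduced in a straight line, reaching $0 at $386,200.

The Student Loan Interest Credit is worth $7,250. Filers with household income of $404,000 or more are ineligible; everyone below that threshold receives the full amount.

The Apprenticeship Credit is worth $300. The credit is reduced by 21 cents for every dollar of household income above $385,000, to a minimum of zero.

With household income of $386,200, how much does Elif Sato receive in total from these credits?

Child Care Credit: $386,200 is at or above $386,200, so the credit is $0.
Student Loan Interest Credit: $386,200 is below the $404,000 cutoff, so the full $7,250 applies.
Apprenticeship Credit: 21% of the $1,200 excess over $385,000 is $252; credit = $300 − $252 = $48.
Total: $0 + $7,250 + $48 = $7,298.

$7,298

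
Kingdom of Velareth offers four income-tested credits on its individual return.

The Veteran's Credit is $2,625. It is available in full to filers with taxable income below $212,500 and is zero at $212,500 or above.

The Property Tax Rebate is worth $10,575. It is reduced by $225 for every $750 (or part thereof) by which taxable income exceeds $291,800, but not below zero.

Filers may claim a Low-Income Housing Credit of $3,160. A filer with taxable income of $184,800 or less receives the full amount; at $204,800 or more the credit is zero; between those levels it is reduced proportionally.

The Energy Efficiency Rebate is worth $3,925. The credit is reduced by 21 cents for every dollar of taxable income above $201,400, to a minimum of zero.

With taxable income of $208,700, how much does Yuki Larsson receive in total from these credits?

$15,592

Veteran's Credit: $208,700 is below the $212,500 cutoff, so the full $2,625 applies.
Property Tax Rebate: $208,700 is at or below the $291,800 threshold, so the full $10,575 applies.
Low-Income Housing Credit: $208,700 is at or above $204,800, so the credit is $0.
Energy Efficiency Rebate: 21% of the $7,300 excess over $201,400 is $1,533; credit = $3,925 − $1,533 = $2,392.
Total: $2,625 + $10,575 + $0 + $2,392 = $15,592.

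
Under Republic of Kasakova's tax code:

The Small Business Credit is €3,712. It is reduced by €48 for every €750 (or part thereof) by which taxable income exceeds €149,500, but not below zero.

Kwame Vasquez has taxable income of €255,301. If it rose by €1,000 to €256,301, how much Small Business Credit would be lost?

At €255,301 — income exceeds €149,500 by €105,801 → 142 increments × €48 = €6,816 ≥ base, so the credit is €0.
At €256,301 — income exceeds €149,500 by €106,801 → 143 increments × €48 = €6,864 ≥ base, so the credit is €0.
Lost: €0 − €0 = €0.

€0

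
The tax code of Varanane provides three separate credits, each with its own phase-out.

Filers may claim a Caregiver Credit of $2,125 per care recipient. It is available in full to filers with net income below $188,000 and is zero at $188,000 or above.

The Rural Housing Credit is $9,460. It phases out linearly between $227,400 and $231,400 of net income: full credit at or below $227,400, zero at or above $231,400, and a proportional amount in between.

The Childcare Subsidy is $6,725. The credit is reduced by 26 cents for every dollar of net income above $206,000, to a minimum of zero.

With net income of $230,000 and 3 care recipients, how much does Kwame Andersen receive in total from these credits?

Caregiver Credit: base = 3 × $2,125 = $6,375. $230,000 meets or exceeds the $188,000 cutoff, so the credit is $0.
Rural Housing Credit: $230,000 is $2,600 into a $4,000 phase-out range, leaving 1,400/4,000 of the credit: $9,460 × 1,400/4,000 = $3,311.
Childcare Subsidy: 26% of the $24,000 excess over $206,000 is $6,240; credit = $6,725 − $6,240 = $485.
Total: $0 + $3,311 + $485 = $3,796.

$3,796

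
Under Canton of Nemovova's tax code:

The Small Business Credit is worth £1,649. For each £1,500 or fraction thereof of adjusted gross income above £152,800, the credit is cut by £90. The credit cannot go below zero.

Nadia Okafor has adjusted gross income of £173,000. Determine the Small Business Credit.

£389

Small Business Credit: income exceeds £152,800 by £20,200, which is 14 full-or-partial £1,500 increments; reduction = 14 × £90 = £1,260, leaving £389.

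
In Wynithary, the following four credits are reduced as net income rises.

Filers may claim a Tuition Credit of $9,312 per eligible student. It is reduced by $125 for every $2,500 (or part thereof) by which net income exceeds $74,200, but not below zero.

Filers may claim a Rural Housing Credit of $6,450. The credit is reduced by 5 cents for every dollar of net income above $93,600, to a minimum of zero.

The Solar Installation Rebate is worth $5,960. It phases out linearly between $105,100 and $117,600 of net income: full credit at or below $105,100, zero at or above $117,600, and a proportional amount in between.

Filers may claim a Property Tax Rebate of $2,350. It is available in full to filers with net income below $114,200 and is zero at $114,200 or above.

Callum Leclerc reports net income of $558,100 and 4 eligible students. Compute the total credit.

$12,998

Tuition Credit: base = 4 × $9,312 = $37,248. income exceeds $74,200 by $483,900, which is 194 full-or-partial $2,500 increments; reduction = 194 × $125 = $24,250, leaving $12,998.
Rural Housing Credit: 5% of the $464,500 excess over $93,600 is $23,225 ≥ base, so the credit is $0.
Solar Installation Rebate: $558,100 is at or above $117,600, so the credit is $0.
Property Tax Rebate: $558,100 meets or exceeds the $114,200 cutoff, so the credit is $0.
Total: $12,998 + $0 + $0 + $0 = $12,998.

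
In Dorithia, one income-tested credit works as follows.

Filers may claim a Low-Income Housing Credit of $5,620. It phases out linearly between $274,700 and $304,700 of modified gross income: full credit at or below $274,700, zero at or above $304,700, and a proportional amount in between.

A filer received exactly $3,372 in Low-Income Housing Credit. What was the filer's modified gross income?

$3,372 is 3,372/5,620 of the full $5,620, so 2,248/5,620 of the $30,000 range has been used: income = $274,700 + $30,000 × 2,248/5,620 = $286,700.

$286,700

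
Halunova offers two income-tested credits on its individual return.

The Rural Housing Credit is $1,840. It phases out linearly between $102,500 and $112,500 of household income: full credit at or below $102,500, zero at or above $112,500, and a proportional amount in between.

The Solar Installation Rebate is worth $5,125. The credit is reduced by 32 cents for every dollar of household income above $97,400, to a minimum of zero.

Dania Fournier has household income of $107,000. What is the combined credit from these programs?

Rural Housing Credit: $107,000 is $4,500 into a $10,000 phase-out range, leaving 5,500/10,000 of the credit: $1,840 × 5,500/10,000 = $1,012.
Solar Installation Rebate: 32% of the $9,600 excess over $97,400 is $3,072; credit = $5,125 − $3,072 = $2,053.
Total: $1,012 + $2,053 = $3,065.

$3,065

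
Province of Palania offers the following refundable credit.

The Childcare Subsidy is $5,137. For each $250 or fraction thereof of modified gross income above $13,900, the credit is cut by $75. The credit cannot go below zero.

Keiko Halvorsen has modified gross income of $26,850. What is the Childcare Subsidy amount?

Childcare Subsidy: income exceeds $13,900 by $12,950, which is 52 full-or-partial $250 increments; reduction = 52 × $75 = $3,900, leaving $1,237.

$1,237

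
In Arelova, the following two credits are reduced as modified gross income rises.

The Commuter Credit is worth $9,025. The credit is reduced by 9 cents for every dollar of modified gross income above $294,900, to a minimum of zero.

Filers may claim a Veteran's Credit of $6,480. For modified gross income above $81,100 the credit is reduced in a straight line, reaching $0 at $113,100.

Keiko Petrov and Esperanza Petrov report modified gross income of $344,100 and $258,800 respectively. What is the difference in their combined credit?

$4,428

Keiko ($344,100): Commuter Credit: 9% of the $49,200 excess over $294,900 is $4,428; credit = $9,025 − $4,428 = $4,597. Veteran's Credit: $344,100 is at or above $113,100, so the credit is $0. total $4,597 + $0 = $4,597
Esperanza ($258,800): Commuter Credit: $258,800 is at or below the $294,900 threshold, so the full $9,025 applies. Veteran's Credit: $258,800 is at or above $113,100, so the credit is $0. total $9,025 + $0 = $9,025
Difference: |$4,597 − $9,025| = $4,428.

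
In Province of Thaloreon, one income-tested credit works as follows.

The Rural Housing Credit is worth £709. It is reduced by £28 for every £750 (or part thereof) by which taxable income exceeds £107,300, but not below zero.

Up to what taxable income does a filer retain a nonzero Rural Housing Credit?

After 25 increments the reduction is 25 × £28 = £700, leaving £9; one more increment wipes it out. Increment 25 ends at excess 25 × £750 = £18,750, so the highest qualifying income is £107,300 + £18,750 = £126,050.

£126,050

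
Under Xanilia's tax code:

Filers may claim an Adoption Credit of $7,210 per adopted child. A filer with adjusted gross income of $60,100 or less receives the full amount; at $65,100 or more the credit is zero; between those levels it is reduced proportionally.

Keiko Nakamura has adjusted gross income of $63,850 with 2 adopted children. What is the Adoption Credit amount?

Adoption Credit: base = 2 × $7,210 = $14,420. $63,850 is $3,750 into a $5,000 phase-out range, leaving 1,250/5,000 of the credit: $14,420 × 1,250/5,000 = $3,605.

$3,605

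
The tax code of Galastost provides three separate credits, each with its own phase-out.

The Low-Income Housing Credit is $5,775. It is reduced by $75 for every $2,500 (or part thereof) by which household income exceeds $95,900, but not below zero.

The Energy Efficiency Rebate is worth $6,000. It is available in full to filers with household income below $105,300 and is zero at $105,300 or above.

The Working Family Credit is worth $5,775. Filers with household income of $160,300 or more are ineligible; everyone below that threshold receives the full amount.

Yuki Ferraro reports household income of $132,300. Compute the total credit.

$10,425

Low-Income Housing Credit: income exceeds $95,900 by $36,400, which is 15 full-or-partial $2,500 increments; reduction = 15 × $75 = $1,125, leaving $4,650.
Energy Efficiency Rebate: $132,300 meets or exceeds the $105,300 cutoff, so the credit is $0.
Working Family Credit: $132,300 is below the $160,300 cutoff, so the full $5,775 applies.
Total: $4,650 + $0 + $5,775 = $10,425.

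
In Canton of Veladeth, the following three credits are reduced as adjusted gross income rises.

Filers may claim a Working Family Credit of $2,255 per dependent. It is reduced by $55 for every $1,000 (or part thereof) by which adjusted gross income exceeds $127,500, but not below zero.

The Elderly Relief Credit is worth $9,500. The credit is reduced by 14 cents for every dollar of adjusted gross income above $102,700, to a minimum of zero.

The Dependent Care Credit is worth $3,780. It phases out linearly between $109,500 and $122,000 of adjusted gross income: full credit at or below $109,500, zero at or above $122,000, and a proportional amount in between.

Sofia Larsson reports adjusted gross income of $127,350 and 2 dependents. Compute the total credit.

Working Family Credit: base = 2 × $2,255 = $4,510. $127,350 is at or below the $127,500 threshold, so the full $4,510 applies.
Elderly Relief Credit: 14% of the $24,650 excess over $102,700 is $3,451; credit = $9,500 − $3,451 = $6,049.
Dependent Care Credit: $127,350 is at or above $122,000, so the credit is $0.
Total: $4,510 + $6,049 + $0 = $10,559.

$10,559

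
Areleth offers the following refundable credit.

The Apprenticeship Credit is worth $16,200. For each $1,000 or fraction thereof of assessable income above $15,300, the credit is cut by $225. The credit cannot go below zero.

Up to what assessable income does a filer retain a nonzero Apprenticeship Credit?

$86,300

After 71 increments the reduction is 71 × $225 = $15,975, leaving $225; one more increment wipes it out. Increment 71 ends at excess 71 × $1,000 = $71,000, so the highest qualifying income is $15,300 + $71,000 = $86,300.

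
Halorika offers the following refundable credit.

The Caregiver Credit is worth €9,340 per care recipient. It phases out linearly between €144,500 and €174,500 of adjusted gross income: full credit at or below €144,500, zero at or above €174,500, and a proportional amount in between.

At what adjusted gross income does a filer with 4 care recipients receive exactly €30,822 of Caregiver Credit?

€149,750

Full credit = 4 × €9,340 = €37,360.
€30,822 is 30,822/37,360 of the full €37,360, so 6,538/37,360 of the €30,000 range has been used: income = €144,500 + €30,000 × 6,538/37,360 = €149,750.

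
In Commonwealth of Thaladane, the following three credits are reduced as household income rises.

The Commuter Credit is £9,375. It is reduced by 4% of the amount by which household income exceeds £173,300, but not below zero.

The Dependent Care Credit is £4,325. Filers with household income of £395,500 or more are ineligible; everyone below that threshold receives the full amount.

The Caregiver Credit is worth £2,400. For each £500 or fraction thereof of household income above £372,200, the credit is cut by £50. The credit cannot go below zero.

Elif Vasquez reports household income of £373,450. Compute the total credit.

Commuter Credit: 4% of the £200,150 excess over £173,300 is £8,006; credit = £9,375 − £8,006 = £1,369.
Dependent Care Credit: £373,450 is below the £395,500 cutoff, so the full £4,325 applies.
Caregiver Credit: income exceeds £372,200 by £1,250, which is 3 full-or-partial £500 increments; reduction = 3 × £50 = £150, leaving £2,250.
Total: £1,369 + £4,325 + £2,250 = £7,944.

£7,944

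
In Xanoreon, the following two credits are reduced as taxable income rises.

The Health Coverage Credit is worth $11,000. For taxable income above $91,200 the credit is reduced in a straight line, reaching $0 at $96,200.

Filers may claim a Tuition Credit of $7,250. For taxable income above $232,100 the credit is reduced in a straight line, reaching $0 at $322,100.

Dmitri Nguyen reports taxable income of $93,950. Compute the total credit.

Health Coverage Credit: $93,950 is $2,750 into a $5,000 phase-out range, leaving 2,250/5,000 of the credit: $11,000 × 2,250/5,000 = $4,950.
Tuition Credit: $93,950 is at or below the $232,100 threshold, so the full $7,250 applies.
Total: $4,950 + $7,250 = $12,200.

$12,200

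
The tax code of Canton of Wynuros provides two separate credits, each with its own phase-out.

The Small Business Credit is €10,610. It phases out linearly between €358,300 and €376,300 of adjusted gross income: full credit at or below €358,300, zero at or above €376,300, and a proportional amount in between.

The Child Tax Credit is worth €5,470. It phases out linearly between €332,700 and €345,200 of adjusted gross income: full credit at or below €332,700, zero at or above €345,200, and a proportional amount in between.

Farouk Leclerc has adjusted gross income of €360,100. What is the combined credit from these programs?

Small Business Credit: €360,100 is €1,800 into a €18,000 phase-out range, leaving 16,200/18,000 of the credit: €10,610 × 16,200/18,000 = €9,549.
Child Tax Credit: €360,100 is at or above €345,200, so the credit is €0.
Total: €9,549 + €0 = €9,549.

€9,549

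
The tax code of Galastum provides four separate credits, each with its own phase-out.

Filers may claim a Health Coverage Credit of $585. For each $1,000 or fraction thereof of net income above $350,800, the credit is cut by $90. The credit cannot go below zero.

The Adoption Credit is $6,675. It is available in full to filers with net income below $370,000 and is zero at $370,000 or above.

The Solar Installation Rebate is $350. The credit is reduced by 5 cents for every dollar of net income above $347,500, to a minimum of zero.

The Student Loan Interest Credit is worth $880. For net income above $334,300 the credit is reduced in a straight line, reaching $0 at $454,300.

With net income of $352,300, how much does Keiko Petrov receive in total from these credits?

Health Coverage Credit: income exceeds $350,800 by $1,500, which is 2 full-or-partial $1,000 increments; reduction = 2 × $90 = $180, leaving $405.
Adoption Credit: $352,300 is below the $370,000 cutoff, so the full $6,675 applies.
Solar Installation Rebate: 5% of the $4,800 excess over $347,500 is $240; credit = $350 − $240 = $110.
Student Loan Interest Credit: $352,300 is $18,000 into a $120,000 phase-out range, leaving 102,000/120,000 of the credit: $880 × 102,000/120,000 = $748.
Total: $405 + $6,675 + $110 + $748 = $7,938.

$7,938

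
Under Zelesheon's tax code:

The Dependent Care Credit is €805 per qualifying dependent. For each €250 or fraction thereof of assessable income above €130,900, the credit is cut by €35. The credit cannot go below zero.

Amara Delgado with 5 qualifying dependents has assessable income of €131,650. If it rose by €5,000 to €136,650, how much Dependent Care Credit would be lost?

At €131,650 — base = 5 × €805 = €4,025. income exceeds €130,900 by €750, which is 3 full-or-partial €250 increments; reduction = 3 × €35 = €105, leaving €3,920.
At €136,650 — base = 5 × €805 = €4,025. income exceeds €130,900 by €5,750, which is 23 full-or-partial €250 increments; reduction = 23 × €35 = €805, leaving €3,220.
Lost: €3,920 − €3,220 = €700.

€700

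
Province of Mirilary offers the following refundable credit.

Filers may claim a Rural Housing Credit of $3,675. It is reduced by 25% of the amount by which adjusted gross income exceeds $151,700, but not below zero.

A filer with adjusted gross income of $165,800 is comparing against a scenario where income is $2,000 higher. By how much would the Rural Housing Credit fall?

$150

At $165,800 — 25% of the $14,100 excess over $151,700 is $3,525; credit = $3,675 − $3,525 = $150.
At $167,800 — 25% of the $16,100 excess over $151,700 is $4,025 ≥ base, so the credit is $0.
Lost: $150 − $0 = $150.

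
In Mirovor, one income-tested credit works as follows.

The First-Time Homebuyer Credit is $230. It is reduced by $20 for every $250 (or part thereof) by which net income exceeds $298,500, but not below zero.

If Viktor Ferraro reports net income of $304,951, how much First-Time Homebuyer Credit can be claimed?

$0

First-Time Homebuyer Credit: income exceeds $298,500 by $6,451 → 26 increments × $20 = $520 ≥ base, so the credit is $0.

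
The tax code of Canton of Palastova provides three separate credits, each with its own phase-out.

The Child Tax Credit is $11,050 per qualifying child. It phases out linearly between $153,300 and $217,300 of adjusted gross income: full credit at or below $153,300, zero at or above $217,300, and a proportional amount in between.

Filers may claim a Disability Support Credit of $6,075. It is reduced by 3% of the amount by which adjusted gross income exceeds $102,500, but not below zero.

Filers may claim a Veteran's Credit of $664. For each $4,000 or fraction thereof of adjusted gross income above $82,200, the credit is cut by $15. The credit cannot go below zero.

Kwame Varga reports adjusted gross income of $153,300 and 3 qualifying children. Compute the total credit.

Child Tax Credit: base = 3 × $11,050 = $33,150. $153,300 is at or below the $153,300 threshold, so the full $33,150 applies.
Disability Support Credit: 3% of the $50,800 excess over $102,500 is $1,524; credit = $6,075 − $1,524 = $4,551.
Veteran's Credit: income exceeds $82,200 by $71,100, which is 18 full-or-partial $4,000 increments; reduction = 18 × $15 = $270, leaving $394.
Total: $33,150 + $4,551 + $394 = $38,095.

$38,095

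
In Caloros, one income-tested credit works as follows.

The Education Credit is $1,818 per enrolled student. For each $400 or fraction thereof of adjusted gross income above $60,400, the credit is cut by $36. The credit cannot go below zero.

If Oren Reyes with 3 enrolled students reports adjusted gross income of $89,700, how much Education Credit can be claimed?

Education Credit: base = 3 × $1,818 = $5,454. income exceeds $60,400 by $29,300, which is 74 full-or-partial $400 increments; reduction = 74 × $36 = $2,664, leaving $2,790.

$2,790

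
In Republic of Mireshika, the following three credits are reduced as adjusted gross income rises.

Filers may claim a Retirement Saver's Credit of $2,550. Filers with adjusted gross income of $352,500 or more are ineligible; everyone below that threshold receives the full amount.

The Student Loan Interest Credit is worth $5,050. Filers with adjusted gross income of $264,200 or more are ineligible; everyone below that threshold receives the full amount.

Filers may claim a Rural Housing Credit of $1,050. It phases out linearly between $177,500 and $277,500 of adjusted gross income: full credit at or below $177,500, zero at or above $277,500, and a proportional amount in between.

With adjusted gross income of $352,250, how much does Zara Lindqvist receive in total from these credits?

$2,550

Retirement Saver's Credit: $352,250 is below the $352,500 cutoff, so the full $2,550 applies.
Student Loan Interest Credit: $352,250 meets or exceeds the $264,200 cutoff, so the credit is $0.
Rural Housing Credit: $352,250 is at or above $277,500, so the credit is $0.
Total: $2,550 + $0 + $0 = $2,550.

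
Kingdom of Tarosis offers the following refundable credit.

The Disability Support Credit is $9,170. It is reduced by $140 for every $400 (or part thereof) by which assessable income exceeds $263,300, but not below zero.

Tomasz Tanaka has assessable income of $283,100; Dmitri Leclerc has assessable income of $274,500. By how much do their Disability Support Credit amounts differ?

$3,080

Tomasz ($283,100): Disability Support Credit: income exceeds $263,300 by $19,800, which is 50 full-or-partial $400 increments; reduction = 50 × $140 = $7,000, leaving $2,170.
Dmitri ($274,500): Disability Support Credit: income exceeds $263,300 by $11,200, which is 28 full-or-partial $400 increments; reduction = 28 × $140 = $3,920, leaving $5,250.
Difference: |$2,170 − $5,250| = $3,080.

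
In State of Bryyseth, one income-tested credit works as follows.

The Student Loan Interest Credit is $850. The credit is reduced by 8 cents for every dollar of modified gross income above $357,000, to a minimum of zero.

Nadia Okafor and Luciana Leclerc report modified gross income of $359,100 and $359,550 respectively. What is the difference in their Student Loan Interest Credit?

$36

Nadia ($359,100): Student Loan Interest Credit: 8% of the $2,100 excess over $357,000 is $168; credit = $850 − $168 = $682.
Luciana ($359,550): Student Loan Interest Credit: 8% of the $2,550 excess over $357,000 is $204; credit = $850 − $204 = $646.
Difference: |$682 − $646| = $36.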